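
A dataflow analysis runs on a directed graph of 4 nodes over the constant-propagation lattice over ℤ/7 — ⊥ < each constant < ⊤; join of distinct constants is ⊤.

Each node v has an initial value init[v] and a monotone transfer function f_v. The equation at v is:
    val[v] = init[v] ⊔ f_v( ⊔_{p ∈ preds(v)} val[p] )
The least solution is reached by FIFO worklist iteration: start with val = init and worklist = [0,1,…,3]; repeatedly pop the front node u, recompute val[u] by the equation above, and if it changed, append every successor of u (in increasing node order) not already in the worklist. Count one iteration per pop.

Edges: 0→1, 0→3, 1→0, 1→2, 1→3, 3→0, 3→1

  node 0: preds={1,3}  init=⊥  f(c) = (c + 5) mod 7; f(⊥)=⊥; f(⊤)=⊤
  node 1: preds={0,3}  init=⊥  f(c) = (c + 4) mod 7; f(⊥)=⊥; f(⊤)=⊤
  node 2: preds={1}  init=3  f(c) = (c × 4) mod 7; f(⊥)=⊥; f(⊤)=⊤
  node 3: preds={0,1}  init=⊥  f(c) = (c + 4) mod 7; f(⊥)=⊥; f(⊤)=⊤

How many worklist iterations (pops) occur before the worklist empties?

Worklist (4 pops):
  #1 pop 0: in=⊥ → ⊥ (no change)
  #2 pop 1: in=⊥ → ⊥ (no change)
  #3 pop 2: in=⊥ → 3 (no change)
  #4 pop 3: in=⊥ → ⊥ (no change)

Fixpoint:
  val[0] = ⊥
  val[1] = ⊥
  val[2] = 3
  val[3] = ⊥

4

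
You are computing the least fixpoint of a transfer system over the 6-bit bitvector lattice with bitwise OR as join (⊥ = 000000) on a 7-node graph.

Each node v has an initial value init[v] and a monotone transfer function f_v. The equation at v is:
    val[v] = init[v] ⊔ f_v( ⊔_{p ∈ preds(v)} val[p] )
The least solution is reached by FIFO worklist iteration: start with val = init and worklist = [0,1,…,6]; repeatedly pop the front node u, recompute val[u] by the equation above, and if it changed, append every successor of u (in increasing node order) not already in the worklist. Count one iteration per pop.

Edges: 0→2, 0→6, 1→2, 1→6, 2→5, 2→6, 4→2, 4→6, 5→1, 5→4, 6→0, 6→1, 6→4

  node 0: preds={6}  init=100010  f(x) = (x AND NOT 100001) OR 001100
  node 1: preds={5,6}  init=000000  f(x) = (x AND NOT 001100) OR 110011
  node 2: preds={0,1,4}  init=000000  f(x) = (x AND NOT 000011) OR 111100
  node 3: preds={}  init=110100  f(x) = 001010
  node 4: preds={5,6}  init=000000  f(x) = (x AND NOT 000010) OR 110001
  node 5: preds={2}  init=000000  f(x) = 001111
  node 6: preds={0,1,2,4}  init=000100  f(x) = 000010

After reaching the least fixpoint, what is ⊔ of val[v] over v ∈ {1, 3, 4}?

111111

Worklist (13 pops):
  #1 pop 0: in=000100 → 101110 (was 100010); enqueue []
  #2 pop 1: in=000100 → 110011 (was 000000); enqueue []
  #3 pop 2: in=111111 → 111100 (was 000000); enqueue []
  #4 pop 3: in=000000 → 111110 (was 110100); enqueue []
  #5 pop 4: in=000100 → 110101 (was 000000); enqueue [2]
  #6 pop 5: in=111100 → 001111 (was 000000); enqueue [1,4]
  #7 pop 6: in=111111 → 000110 (was 000100); enqueue [0]
  #8 pop 2: in=111111 → 111100 (no change)
  #9 pop 1: in=001111 → 110011 (no change)
  #10 pop 4: in=001111 → 111101 (was 110101); enqueue [2,6]
  #11 pop 0: in=000110 → 101110 (no change)
  #12 pop 2: in=111111 → 111100 (no change)
  #13 pop 6: in=111111 → 000110 (no change)

Fixpoint:
  val[0] = 101110
  val[1] = 110011
  val[2] = 111100
  val[3] = 111110
  val[4] = 111101
  val[5] = 001111
  val[6] = 000110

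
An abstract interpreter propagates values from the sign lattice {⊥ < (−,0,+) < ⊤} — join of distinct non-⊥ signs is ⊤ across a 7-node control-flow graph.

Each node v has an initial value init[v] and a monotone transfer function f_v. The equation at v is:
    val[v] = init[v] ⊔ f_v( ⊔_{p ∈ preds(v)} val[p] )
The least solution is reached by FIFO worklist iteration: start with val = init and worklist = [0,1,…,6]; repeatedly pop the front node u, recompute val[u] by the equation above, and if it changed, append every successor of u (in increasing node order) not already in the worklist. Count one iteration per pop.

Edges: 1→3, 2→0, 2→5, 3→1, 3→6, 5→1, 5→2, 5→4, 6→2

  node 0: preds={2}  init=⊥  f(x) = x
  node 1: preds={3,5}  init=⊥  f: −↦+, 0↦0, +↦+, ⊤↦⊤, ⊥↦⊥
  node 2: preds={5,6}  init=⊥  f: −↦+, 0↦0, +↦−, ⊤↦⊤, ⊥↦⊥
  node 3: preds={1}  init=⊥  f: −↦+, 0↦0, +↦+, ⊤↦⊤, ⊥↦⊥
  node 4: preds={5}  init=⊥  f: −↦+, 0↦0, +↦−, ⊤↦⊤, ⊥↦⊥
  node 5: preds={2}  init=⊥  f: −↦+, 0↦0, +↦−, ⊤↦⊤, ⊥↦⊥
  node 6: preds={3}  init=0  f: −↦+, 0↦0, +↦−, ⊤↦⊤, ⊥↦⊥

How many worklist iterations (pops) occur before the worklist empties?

Worklist (14 pops):
  #1 pop 0: in=⊥ → ⊥ (no change)
  #2 pop 1: in=⊥ → ⊥ (no change)
  #3 pop 2: in=0 → 0 (was ⊥); enqueue [0]
  #4 pop 3: in=⊥ → ⊥ (no change)
  #5 pop 4: in=⊥ → ⊥ (no change)
  #6 pop 5: in=0 → 0 (was ⊥); enqueue [1,2,4]
  #7 pop 6: in=⊥ → 0 (no change)
  #8 pop 0: in=0 → 0 (was ⊥); enqueue []
  #9 pop 1: in=0 → 0 (was ⊥); enqueue [3]
  #10 pop 2: in=0 → 0 (no change)
  #11 pop 4: in=0 → 0 (was ⊥); enqueue []
  #12 pop 3: in=0 → 0 (was ⊥); enqueue [1,6]
  #13 pop 1: in=0 → 0 (no change)
  #14 pop 6: in=0 → 0 (no change)

Fixpoint:
  val[0] = 0
  val[1] = 0
  val[2] = 0
  val[3] = 0
  val[4] = 0
  val[5] = 0
  val[6] = 0

14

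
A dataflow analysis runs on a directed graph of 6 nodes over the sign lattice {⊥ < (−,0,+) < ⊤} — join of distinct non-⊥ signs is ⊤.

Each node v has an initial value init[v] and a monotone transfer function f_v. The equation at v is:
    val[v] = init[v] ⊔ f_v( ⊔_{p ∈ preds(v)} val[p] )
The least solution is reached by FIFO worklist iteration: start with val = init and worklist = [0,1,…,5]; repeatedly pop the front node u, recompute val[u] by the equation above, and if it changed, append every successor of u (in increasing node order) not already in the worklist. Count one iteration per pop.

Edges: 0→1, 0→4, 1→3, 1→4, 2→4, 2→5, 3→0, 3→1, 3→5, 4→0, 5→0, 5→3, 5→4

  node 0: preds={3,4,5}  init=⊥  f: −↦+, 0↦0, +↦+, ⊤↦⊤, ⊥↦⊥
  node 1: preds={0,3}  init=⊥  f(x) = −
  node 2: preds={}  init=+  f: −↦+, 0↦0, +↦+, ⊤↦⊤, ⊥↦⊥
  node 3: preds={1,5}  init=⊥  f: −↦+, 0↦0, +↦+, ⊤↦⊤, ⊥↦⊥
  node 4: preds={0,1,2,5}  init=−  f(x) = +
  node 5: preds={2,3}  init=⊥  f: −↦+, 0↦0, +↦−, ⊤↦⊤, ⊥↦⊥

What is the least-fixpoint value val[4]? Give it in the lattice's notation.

⊤

Trace (10 dequeues):
  [1] u=0 | in − | out + | prev ⊥ | push {}
  [2] u=1 | in + | out − | prev ⊥ | push {}
  [3] u=2 | in ⊥ | out + | ==
  [4] u=3 | in − | out + | prev ⊥ | push {0,1}
  [5] u=4 | in ⊤ | out ⊤ | prev − | push {}
  [6] u=5 | in + | out − | prev ⊥ | push {3,4}
  [7] u=0 | in ⊤ | out ⊤ | prev + | push {}
  [8] u=1 | in ⊤ | out − | ==
  [9] u=3 | in − | out + | ==
  [10] u=4 | in ⊤ | out ⊤ | ==

Converged values:
  [0] ⊤
  [1] −
  [2] +
  [3] +
  [4] ⊤
  [5] −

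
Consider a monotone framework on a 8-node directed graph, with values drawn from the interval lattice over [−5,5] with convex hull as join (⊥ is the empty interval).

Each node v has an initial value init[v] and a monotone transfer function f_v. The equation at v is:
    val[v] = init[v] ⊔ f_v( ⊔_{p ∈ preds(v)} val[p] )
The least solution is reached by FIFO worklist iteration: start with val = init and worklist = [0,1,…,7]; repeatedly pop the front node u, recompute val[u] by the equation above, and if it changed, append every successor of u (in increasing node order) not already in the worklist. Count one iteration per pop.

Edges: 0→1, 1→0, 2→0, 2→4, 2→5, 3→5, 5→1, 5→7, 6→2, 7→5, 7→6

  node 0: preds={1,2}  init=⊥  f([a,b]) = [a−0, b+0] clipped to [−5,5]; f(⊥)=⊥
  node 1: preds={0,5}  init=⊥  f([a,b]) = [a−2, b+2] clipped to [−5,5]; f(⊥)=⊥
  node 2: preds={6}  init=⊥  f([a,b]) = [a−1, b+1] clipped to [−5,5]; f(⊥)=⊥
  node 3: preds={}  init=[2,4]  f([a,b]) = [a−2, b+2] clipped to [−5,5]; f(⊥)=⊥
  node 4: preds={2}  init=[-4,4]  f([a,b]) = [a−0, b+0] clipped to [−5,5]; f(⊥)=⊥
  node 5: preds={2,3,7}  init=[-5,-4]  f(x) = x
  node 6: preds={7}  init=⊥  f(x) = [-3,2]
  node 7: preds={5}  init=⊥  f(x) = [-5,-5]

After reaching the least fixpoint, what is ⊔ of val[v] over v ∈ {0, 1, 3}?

Trace (16 dequeues):
  [1] u=0 | in ⊥ | out ⊥ | ==
  [2] u=1 | in [-5,-4] | out [-5,-2] | prev ⊥ | push {0}
  [3] u=2 | in ⊥ | out ⊥ | ==
  [4] u=3 | in ⊥ | out [2,4] | ==
  [5] u=4 | in ⊥ | out [-4,4] | ==
  [6] u=5 | in [2,4] | out [-5,4] | prev [-5,-4] | push {1}
  [7] u=6 | in ⊥ | out [-3,2] | prev ⊥ | push {2}
  [8] u=7 | in [-5,4] | out [-5,-5] | prev ⊥ | push {5,6}
  [9] u=0 | in [-5,-2] | out [-5,-2] | prev ⊥ | push {}
  [10] u=1 | in [-5,4] | out [-5,5] | prev [-5,-2] | push {0}
  [11] u=2 | in [-3,2] | out [-4,3] | prev ⊥ | push {4}
  [12] u=5 | in [-5,4] | out [-5,4] | ==
  [13] u=6 | in [-5,-5] | out [-3,2] | ==
  [14] u=0 | in [-5,5] | out [-5,5] | prev [-5,-2] | push {1}
  [15] u=4 | in [-4,3] | out [-4,4] | ==
  [16] u=1 | in [-5,5] | out [-5,5] | ==

Converged values:
  [0] [-5,5]
  [1] [-5,5]
  [2] [-4,3]
  [3] [2,4]
  [4] [-4,4]
  [5] [-5,4]
  [6] [-3,2]
  [7] [-5,-5]

[-5,5]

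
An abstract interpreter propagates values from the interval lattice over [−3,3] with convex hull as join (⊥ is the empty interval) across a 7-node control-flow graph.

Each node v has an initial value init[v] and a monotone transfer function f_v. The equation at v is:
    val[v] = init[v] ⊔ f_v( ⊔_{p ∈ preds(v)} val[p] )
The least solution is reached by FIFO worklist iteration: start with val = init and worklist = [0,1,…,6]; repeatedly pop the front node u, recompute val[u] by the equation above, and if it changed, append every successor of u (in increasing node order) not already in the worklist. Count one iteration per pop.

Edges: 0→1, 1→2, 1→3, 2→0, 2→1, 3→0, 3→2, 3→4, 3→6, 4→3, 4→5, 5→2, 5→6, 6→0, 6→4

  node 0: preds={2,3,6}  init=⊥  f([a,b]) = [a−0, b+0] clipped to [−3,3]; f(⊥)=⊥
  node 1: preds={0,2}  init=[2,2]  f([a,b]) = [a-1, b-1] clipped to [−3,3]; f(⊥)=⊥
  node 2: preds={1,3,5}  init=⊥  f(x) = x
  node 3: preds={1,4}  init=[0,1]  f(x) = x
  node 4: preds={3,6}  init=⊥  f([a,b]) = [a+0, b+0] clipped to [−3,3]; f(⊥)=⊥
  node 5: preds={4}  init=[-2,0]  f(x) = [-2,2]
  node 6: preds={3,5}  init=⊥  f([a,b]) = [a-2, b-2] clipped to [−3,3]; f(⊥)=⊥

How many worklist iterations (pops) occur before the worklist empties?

18

Worklist (18 pops):
  #1 pop 0: in=[0,1] → [0,1] (was ⊥); enqueue []
  #2 pop 1: in=[0,1] → [-1,2] (was [2,2]); enqueue []
  #3 pop 2: in=[-2,2] → [-2,2] (was ⊥); enqueue [0,1]
  #4 pop 3: in=[-1,2] → [-1,2] (was [0,1]); enqueue [2]
  #5 pop 4: in=[-1,2] → [-1,2] (was ⊥); enqueue [3]
  #6 pop 5: in=[-1,2] → [-2,2] (was [-2,0]); enqueue []
  #7 pop 6: in=[-2,2] → [-3,0] (was ⊥); enqueue [4]
  #8 pop 0: in=[-3,2] → [-3,2] (was [0,1]); enqueue []
  #9 pop 1: in=[-3,2] → [-3,2] (was [-1,2]); enqueue []
  #10 pop 2: in=[-3,2] → [-3,2] (was [-2,2]); enqueue [0,1]
  #11 pop 3: in=[-3,2] → [-3,2] (was [-1,2]); enqueue [2,6]
  #12 pop 4: in=[-3,2] → [-3,2] (was [-1,2]); enqueue [3,5]
  #13 pop 0: in=[-3,2] → [-3,2] (no change)
  #14 pop 1: in=[-3,2] → [-3,2] (no change)
  #15 pop 2: in=[-3,2] → [-3,2] (no change)
  #16 pop 6: in=[-3,2] → [-3,0] (no change)
  #17 pop 3: in=[-3,2] → [-3,2] (no change)
  #18 pop 5: in=[-3,2] → [-2,2] (no change)

Fixpoint:
  val[0] = [-3,2]
  val[1] = [-3,2]
  val[2] = [-3,2]
  val[3] = [-3,2]
  val[4] = [-3,2]
  val[5] = [-2,2]
  val[6] = [-3,0]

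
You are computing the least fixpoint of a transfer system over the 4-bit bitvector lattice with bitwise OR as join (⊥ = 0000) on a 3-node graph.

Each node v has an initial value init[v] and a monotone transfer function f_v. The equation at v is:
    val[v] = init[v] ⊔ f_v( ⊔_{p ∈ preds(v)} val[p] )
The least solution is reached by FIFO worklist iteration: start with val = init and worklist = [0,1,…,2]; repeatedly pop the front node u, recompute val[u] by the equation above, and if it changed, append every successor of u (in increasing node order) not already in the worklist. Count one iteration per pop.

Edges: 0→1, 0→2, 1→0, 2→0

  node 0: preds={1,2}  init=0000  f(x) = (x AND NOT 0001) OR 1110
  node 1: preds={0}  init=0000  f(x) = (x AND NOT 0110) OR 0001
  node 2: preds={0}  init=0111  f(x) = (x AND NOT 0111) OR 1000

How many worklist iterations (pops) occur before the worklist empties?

Trace (4 dequeues):
  [1] u=0 | in 0111 | out 1110 | prev 0000 | push {}
  [2] u=1 | in 1110 | out 1001 | prev 0000 | push {0}
  [3] u=2 | in 1110 | out 1111 | prev 0111 | push {}
  [4] u=0 | in 1111 | out 1110 | ==

Converged values:
  [0] 1110
  [1] 1001
  [2] 1111

4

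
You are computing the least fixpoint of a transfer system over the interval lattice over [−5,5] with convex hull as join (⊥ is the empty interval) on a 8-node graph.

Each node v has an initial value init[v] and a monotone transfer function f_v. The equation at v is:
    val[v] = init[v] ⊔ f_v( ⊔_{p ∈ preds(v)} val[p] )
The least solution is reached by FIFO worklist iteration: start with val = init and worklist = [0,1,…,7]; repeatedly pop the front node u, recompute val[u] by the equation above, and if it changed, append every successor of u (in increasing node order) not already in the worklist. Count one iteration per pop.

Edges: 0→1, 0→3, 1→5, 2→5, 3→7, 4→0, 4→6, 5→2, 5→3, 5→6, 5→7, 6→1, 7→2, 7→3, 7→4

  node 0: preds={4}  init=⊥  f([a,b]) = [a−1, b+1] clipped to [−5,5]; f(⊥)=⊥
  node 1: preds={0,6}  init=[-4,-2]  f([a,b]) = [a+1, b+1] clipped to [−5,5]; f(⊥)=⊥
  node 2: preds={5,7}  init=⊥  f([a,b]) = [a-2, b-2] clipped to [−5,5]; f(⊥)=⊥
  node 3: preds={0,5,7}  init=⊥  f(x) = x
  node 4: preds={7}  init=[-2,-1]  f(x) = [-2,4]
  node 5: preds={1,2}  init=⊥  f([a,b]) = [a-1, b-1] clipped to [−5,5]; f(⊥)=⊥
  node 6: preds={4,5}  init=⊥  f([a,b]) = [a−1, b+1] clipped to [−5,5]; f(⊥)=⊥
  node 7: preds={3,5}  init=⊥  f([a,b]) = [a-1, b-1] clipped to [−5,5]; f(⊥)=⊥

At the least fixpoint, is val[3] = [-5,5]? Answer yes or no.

yes

Iteration log — 20 steps:
  step 1. node 0  ⊔preds=[-2,-1]  new=[-3,0]  old=⊥  +wl: 
  step 2. node 1  ⊔preds=[-3,0]  new=[-4,1]  old=[-4,-2]  +wl: 
  step 3. node 2  ⊔preds=⊥  new=⊥  stable
  step 4. node 3  ⊔preds=[-3,0]  new=[-3,0]  old=⊥  +wl: 
  step 5. node 4  ⊔preds=⊥  new=[-2,4]  old=[-2,-1]  +wl: 0
  step 6. node 5  ⊔preds=[-4,1]  new=[-5,0]  old=⊥  +wl: 2,3
  step 7. node 6  ⊔preds=[-5,4]  new=[-5,5]  old=⊥  +wl: 1
  step 8. node 7  ⊔preds=[-5,0]  new=[-5,-1]  old=⊥  +wl: 4
  step 9. node 0  ⊔preds=[-2,4]  new=[-3,5]  old=[-3,0]  +wl: 
  step 10. node 2  ⊔preds=[-5,0]  new=[-5,-2]  old=⊥  +wl: 5
  step 11. node 3  ⊔preds=[-5,5]  new=[-5,5]  old=[-3,0]  +wl: 7
  step 12. node 1  ⊔preds=[-5,5]  new=[-4,5]  old=[-4,1]  +wl: 
  step 13. node 4  ⊔preds=[-5,-1]  new=[-2,4]  stable
  step 14. node 5  ⊔preds=[-5,5]  new=[-5,4]  old=[-5,0]  +wl: 2,3,6
  step 15. node 7  ⊔preds=[-5,5]  new=[-5,4]  old=[-5,-1]  +wl: 4
  step 16. node 2  ⊔preds=[-5,4]  new=[-5,2]  old=[-5,-2]  +wl: 5
  step 17. node 3  ⊔preds=[-5,5]  new=[-5,5]  stable
  step 18. node 6  ⊔preds=[-5,4]  new=[-5,5]  stable
  step 19. node 4  ⊔preds=[-5,4]  new=[-2,4]  stable
  step 20. node 5  ⊔preds=[-5,5]  new=[-5,4]  stable

Least fixpoint reached:
  node 0: [-3,5]
  node 1: [-4,5]
  node 2: [-5,2]
  node 3: [-5,5]
  node 4: [-2,4]
  node 5: [-5,4]
  node 6: [-5,5]
  node 7: [-5,4]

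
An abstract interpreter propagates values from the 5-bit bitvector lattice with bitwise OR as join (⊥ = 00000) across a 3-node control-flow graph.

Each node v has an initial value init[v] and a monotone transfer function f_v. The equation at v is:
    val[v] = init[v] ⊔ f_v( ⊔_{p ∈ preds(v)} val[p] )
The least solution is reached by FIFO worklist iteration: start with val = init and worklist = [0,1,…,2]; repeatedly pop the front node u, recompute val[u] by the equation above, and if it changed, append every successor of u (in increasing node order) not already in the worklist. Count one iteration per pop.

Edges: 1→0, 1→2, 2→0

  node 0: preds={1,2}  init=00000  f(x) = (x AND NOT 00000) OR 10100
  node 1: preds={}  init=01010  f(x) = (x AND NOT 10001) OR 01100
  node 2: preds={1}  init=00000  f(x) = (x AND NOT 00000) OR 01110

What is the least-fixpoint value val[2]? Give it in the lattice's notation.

Trace (4 dequeues):
  [1] u=0 | in 01010 | out 11110 | prev 00000 | push {}
  [2] u=1 | in 00000 | out 01110 | prev 01010 | push {0}
  [3] u=2 | in 01110 | out 01110 | prev 00000 | push {}
  [4] u=0 | in 01110 | out 11110 | ==

Converged values:
  [0] 11110
  [1] 01110
  [2] 01110

01110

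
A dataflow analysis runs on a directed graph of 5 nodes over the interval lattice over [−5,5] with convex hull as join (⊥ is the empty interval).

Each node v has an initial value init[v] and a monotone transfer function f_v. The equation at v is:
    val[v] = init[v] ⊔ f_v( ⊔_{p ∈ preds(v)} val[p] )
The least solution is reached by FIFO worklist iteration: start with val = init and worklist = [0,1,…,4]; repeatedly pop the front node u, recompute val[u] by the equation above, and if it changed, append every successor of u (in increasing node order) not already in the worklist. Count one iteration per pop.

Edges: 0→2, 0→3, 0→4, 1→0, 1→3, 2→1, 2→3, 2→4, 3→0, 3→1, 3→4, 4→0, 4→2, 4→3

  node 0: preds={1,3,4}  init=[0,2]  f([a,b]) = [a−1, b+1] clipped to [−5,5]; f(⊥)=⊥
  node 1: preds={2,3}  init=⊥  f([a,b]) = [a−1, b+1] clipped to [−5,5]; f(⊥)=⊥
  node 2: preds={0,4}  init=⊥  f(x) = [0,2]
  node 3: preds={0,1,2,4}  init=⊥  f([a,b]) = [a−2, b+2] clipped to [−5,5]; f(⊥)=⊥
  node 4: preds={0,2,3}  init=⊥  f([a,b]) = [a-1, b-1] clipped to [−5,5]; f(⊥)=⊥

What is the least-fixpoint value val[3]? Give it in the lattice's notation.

[-5,5]

Iteration log — 16 steps:
  step 1. node 0  ⊔preds=⊥  new=[0,2]  stable
  step 2. node 1  ⊔preds=⊥  new=⊥  stable
  step 3. node 2  ⊔preds=[0,2]  new=[0,2]  old=⊥  +wl: 1
  step 4. node 3  ⊔preds=[0,2]  new=[-2,4]  old=⊥  +wl: 0
  step 5. node 4  ⊔preds=[-2,4]  new=[-3,3]  old=⊥  +wl: 2,3
  step 6. node 1  ⊔preds=[-2,4]  new=[-3,5]  old=⊥  +wl: 
  step 7. node 0  ⊔preds=[-3,5]  new=[-4,5]  old=[0,2]  +wl: 4
  step 8. node 2  ⊔preds=[-4,5]  new=[0,2]  stable
  step 9. node 3  ⊔preds=[-4,5]  new=[-5,5]  old=[-2,4]  +wl: 0,1
  step 10. node 4  ⊔preds=[-5,5]  new=[-5,4]  old=[-3,3]  +wl: 2,3
  step 11. node 0  ⊔preds=[-5,5]  new=[-5,5]  old=[-4,5]  +wl: 4
  step 12. node 1  ⊔preds=[-5,5]  new=[-5,5]  old=[-3,5]  +wl: 0
  step 13. node 2  ⊔preds=[-5,5]  new=[0,2]  stable
  step 14. node 3  ⊔preds=[-5,5]  new=[-5,5]  stable
  step 15. node 4  ⊔preds=[-5,5]  new=[-5,4]  stable
  step 16. node 0  ⊔preds=[-5,5]  new=[-5,5]  stable

Least fixpoint reached:
  node 0: [-5,5]
  node 1: [-5,5]
  node 2: [0,2]
  node 3: [-5,5]
  node 4: [-5,4]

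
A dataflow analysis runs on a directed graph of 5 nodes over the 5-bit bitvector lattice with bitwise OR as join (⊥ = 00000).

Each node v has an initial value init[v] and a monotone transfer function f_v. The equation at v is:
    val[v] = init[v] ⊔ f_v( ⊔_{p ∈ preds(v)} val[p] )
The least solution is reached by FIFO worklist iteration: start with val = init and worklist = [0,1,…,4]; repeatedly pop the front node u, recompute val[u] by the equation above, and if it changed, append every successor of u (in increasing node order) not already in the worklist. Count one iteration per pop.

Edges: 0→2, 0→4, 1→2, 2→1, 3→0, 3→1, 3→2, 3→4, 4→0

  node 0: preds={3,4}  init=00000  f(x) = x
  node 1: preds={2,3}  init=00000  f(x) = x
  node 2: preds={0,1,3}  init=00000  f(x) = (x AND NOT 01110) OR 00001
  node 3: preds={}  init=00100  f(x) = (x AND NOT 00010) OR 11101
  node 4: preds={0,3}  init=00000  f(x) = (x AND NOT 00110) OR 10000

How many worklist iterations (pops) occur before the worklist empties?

Trace (10 dequeues):
  [1] u=0 | in 00100 | out 00100 | prev 00000 | push {}
  [2] u=1 | in 00100 | out 00100 | prev 00000 | push {}
  [3] u=2 | in 00100 | out 00001 | prev 00000 | push {1}
  [4] u=3 | in 00000 | out 11101 | prev 00100 | push {0,2}
  [5] u=4 | in 11101 | out 11001 | prev 00000 | push {}
  [6] u=1 | in 11101 | out 11101 | prev 00100 | push {}
  [7] u=0 | in 11101 | out 11101 | prev 00100 | push {4}
  [8] u=2 | in 11101 | out 10001 | prev 00001 | push {1}
  [9] u=4 | in 11101 | out 11001 | ==
  [10] u=1 | in 11101 | out 11101 | ==

Converged values:
  [0] 11101
  [1] 11101
  [2] 10001
  [3] 11101
  [4] 11001

10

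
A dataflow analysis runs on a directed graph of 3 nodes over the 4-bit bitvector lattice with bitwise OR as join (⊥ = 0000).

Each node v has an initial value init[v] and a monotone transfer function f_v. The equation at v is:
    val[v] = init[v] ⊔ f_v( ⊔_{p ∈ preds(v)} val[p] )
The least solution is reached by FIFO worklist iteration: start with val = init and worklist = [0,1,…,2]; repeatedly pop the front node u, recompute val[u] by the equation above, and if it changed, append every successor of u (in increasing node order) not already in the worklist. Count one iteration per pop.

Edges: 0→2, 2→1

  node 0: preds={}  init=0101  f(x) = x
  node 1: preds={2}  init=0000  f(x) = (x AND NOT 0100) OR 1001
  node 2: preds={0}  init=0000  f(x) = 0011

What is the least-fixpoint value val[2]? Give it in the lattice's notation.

0011

Worklist (4 pops):
  #1 pop 0: in=0000 → 0101 (no change)
  #2 pop 1: in=0000 → 1001 (was 0000); enqueue []
  #3 pop 2: in=0101 → 0011 (was 0000); enqueue [1]
  #4 pop 1: in=0011 → 1011 (was 1001); enqueue []

Fixpoint:
  val[0] = 0101
  val[1] = 1011
  val[2] = 0011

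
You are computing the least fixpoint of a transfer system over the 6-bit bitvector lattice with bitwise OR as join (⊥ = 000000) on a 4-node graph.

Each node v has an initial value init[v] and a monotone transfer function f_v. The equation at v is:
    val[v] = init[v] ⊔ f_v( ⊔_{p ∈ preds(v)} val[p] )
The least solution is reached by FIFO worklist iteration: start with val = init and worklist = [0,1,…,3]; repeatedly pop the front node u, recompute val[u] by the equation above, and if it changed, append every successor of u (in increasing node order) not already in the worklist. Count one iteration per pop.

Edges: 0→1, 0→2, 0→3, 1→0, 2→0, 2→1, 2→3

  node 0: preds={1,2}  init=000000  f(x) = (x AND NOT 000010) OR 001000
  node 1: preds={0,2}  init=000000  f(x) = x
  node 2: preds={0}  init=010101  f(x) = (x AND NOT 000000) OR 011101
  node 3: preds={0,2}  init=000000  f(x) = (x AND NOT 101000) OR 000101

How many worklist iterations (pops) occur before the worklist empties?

Worklist (6 pops):
  #1 pop 0: in=010101 → 011101 (was 000000); enqueue []
  #2 pop 1: in=011101 → 011101 (was 000000); enqueue [0]
  #3 pop 2: in=011101 → 011101 (was 010101); enqueue [1]
  #4 pop 3: in=011101 → 010101 (was 000000); enqueue []
  #5 pop 0: in=011101 → 011101 (no change)
  #6 pop 1: in=011101 → 011101 (no change)

Fixpoint:
  val[0] = 011101
  val[1] = 011101
  val[2] = 011101
  val[3] = 010101

6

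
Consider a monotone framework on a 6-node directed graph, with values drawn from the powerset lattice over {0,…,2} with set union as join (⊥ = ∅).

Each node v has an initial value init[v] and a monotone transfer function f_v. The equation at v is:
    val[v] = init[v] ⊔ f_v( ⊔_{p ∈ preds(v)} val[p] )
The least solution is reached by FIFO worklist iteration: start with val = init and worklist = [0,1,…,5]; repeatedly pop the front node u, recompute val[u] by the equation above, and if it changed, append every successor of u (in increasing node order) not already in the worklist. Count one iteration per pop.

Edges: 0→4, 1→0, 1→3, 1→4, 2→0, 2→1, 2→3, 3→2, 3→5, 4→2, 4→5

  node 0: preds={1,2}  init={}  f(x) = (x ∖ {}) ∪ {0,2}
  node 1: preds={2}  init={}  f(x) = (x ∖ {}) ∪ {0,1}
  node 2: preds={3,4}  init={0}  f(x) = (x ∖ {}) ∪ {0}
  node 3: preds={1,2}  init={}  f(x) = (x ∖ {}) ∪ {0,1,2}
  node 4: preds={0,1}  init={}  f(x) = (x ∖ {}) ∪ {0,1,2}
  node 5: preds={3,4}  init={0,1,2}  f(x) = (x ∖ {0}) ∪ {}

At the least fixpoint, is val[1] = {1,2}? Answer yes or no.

no

Iteration log — 14 steps:
  step 1. node 0  ⊔preds={0}  new={0,2}  old={}  +wl: 
  step 2. node 1  ⊔preds={0}  new={0,1}  old={}  +wl: 0
  step 3. node 2  ⊔preds={}  new={0}  stable
  step 4. node 3  ⊔preds={0,1}  new={0,1,2}  old={}  +wl: 2
  step 5. node 4  ⊔preds={0,1,2}  new={0,1,2}  old={}  +wl: 
  step 6. node 5  ⊔preds={0,1,2}  new={0,1,2}  stable
  step 7. node 0  ⊔preds={0,1}  new={0,1,2}  old={0,2}  +wl: 4
  step 8. node 2  ⊔preds={0,1,2}  new={0,1,2}  old={0}  +wl: 0,1,3
  step 9. node 4  ⊔preds={0,1,2}  new={0,1,2}  stable
  step 10. node 0  ⊔preds={0,1,2}  new={0,1,2}  stable
  step 11. node 1  ⊔preds={0,1,2}  new={0,1,2}  old={0,1}  +wl: 0,4
  step 12. node 3  ⊔preds={0,1,2}  new={0,1,2}  stable
  step 13. node 0  ⊔preds={0,1,2}  new={0,1,2}  stable
  step 14. node 4  ⊔preds={0,1,2}  new={0,1,2}  stable

Least fixpoint reached:
  node 0: {0,1,2}
  node 1: {0,1,2}
  node 2: {0,1,2}
  node 3: {0,1,2}
  node 4: {0,1,2}
  node 5: {0,1,2}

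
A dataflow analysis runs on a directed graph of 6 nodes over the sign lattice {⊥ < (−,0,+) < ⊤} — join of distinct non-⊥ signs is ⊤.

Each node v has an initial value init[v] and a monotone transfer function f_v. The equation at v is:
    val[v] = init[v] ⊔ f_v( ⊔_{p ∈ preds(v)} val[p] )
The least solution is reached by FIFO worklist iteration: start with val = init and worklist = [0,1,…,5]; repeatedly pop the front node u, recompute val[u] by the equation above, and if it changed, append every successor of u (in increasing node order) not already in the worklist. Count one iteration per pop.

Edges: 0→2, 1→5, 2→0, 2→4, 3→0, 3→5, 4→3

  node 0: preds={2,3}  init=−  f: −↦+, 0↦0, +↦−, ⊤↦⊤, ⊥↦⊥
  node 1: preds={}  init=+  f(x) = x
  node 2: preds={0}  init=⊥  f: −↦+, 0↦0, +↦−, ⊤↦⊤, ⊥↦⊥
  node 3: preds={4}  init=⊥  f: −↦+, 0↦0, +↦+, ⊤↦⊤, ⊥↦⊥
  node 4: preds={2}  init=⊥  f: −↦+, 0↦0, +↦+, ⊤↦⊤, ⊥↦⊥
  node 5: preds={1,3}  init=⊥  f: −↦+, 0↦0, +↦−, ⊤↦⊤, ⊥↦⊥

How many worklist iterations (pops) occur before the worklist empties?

Iteration log — 10 steps:
  step 1. node 0  ⊔preds=⊥  new=−  stable
  step 2. node 1  ⊔preds=⊥  new=+  stable
  step 3. node 2  ⊔preds=−  new=+  old=⊥  +wl: 0
  step 4. node 3  ⊔preds=⊥  new=⊥  stable
  step 5. node 4  ⊔preds=+  new=+  old=⊥  +wl: 3
  step 6. node 5  ⊔preds=+  new=−  old=⊥  +wl: 
  step 7. node 0  ⊔preds=+  new=−  stable
  step 8. node 3  ⊔preds=+  new=+  old=⊥  +wl: 0,5
  step 9. node 0  ⊔preds=+  new=−  stable
  step 10. node 5  ⊔preds=+  new=−  stable

Least fixpoint reached:
  node 0: −
  node 1: +
  node 2: +
  node 3: +
  node 4: +
  node 5: −

10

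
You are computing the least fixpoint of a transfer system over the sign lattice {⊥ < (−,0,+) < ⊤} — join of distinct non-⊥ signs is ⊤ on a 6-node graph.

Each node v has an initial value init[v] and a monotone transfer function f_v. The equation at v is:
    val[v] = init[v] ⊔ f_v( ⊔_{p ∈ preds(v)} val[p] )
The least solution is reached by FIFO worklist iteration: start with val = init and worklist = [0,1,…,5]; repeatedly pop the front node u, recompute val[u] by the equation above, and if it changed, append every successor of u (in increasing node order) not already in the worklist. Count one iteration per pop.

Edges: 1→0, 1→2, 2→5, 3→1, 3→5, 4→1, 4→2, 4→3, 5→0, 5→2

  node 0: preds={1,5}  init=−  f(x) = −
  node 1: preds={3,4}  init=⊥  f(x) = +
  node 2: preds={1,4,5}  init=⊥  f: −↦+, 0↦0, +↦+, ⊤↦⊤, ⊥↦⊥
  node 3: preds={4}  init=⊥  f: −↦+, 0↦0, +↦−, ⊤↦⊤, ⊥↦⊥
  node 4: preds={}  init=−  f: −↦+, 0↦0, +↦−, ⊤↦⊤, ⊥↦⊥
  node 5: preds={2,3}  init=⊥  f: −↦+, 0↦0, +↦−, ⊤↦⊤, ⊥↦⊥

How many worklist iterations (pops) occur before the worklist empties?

9

Iteration log — 9 steps:
  step 1. node 0  ⊔preds=⊥  new=−  stable
  step 2. node 1  ⊔preds=−  new=+  old=⊥  +wl: 0
  step 3. node 2  ⊔preds=⊤  new=⊤  old=⊥  +wl: 
  step 4. node 3  ⊔preds=−  new=+  old=⊥  +wl: 1
  step 5. node 4  ⊔preds=⊥  new=−  stable
  step 6. node 5  ⊔preds=⊤  new=⊤  old=⊥  +wl: 2
  step 7. node 0  ⊔preds=⊤  new=−  stable
  step 8. node 1  ⊔preds=⊤  new=+  stable
  step 9. node 2  ⊔preds=⊤  new=⊤  stable

Least fixpoint reached:
  node 0: −
  node 1: +
  node 2: ⊤
  node 3: +
  node 4: −
  node 5: ⊤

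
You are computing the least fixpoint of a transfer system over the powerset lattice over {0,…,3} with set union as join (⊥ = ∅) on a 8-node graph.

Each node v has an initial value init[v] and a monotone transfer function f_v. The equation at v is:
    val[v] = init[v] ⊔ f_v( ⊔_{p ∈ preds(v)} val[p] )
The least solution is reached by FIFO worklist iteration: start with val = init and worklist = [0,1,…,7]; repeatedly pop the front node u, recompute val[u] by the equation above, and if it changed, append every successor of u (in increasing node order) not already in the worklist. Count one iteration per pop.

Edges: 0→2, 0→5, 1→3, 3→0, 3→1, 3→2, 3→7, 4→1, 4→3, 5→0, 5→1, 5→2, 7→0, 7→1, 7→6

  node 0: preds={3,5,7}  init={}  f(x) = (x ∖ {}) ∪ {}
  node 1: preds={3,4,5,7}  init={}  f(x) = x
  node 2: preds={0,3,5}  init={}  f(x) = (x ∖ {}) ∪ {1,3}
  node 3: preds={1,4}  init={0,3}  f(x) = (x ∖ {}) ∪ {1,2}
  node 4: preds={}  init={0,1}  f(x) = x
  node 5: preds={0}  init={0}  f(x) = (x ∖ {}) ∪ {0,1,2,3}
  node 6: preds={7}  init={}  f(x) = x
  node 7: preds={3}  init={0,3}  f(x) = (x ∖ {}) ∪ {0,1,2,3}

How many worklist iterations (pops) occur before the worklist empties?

14

Worklist (14 pops):
  #1 pop 0: in={0,3} → {0,3} (was {}); enqueue []
  #2 pop 1: in={0,1,3} → {0,1,3} (was {}); enqueue []
  #3 pop 2: in={0,3} → {0,1,3} (was {}); enqueue []
  #4 pop 3: in={0,1,3} → {0,1,2,3} (was {0,3}); enqueue [0,1,2]
  #5 pop 4: in={} → {0,1} (no change)
  #6 pop 5: in={0,3} → {0,1,2,3} (was {0}); enqueue []
  #7 pop 6: in={0,3} → {0,3} (was {}); enqueue []
  #8 pop 7: in={0,1,2,3} → {0,1,2,3} (was {0,3}); enqueue [6]
  #9 pop 0: in={0,1,2,3} → {0,1,2,3} (was {0,3}); enqueue [5]
  #10 pop 1: in={0,1,2,3} → {0,1,2,3} (was {0,1,3}); enqueue [3]
  #11 pop 2: in={0,1,2,3} → {0,1,2,3} (was {0,1,3}); enqueue []
  #12 pop 6: in={0,1,2,3} → {0,1,2,3} (was {0,3}); enqueue []
  #13 pop 5: in={0,1,2,3} → {0,1,2,3} (no change)
  #14 pop 3: in={0,1,2,3} → {0,1,2,3} (no change)

Fixpoint:
  val[0] = {0,1,2,3}
  val[1] = {0,1,2,3}
  val[2] = {0,1,2,3}
  val[3] = {0,1,2,3}
  val[4] = {0,1}
  val[5] = {0,1,2,3}
  val[6] = {0,1,2,3}
  val[7] = {0,1,2,3}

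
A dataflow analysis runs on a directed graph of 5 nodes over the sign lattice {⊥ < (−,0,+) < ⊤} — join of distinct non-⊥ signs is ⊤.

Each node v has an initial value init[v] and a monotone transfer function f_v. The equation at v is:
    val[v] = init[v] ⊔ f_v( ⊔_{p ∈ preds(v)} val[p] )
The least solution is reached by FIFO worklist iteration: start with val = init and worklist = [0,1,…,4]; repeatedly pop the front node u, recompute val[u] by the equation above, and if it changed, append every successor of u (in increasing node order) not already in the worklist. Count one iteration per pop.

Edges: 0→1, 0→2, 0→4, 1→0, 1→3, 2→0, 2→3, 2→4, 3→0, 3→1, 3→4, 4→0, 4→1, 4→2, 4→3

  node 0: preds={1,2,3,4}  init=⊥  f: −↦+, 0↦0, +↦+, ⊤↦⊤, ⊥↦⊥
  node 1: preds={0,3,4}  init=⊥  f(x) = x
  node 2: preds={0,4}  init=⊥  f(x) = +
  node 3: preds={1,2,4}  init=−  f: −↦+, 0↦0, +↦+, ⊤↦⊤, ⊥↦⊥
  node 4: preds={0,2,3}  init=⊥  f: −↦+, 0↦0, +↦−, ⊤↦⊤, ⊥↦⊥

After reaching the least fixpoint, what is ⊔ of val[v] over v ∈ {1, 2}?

⊤

Trace (10 dequeues):
  [1] u=0 | in − | out + | prev ⊥ | push {}
  [2] u=1 | in ⊤ | out ⊤ | prev ⊥ | push {0}
  [3] u=2 | in + | out + | prev ⊥ | push {}
  [4] u=3 | in ⊤ | out ⊤ | prev − | push {1}
  [5] u=4 | in ⊤ | out ⊤ | prev ⊥ | push {2,3}
  [6] u=0 | in ⊤ | out ⊤ | prev + | push {4}
  [7] u=1 | in ⊤ | out ⊤ | ==
  [8] u=2 | in ⊤ | out + | ==
  [9] u=3 | in ⊤ | out ⊤ | ==
  [10] u=4 | in ⊤ | out ⊤ | ==

Converged values:
  [0] ⊤
  [1] ⊤
  [2] +
  [3] ⊤
  [4] ⊤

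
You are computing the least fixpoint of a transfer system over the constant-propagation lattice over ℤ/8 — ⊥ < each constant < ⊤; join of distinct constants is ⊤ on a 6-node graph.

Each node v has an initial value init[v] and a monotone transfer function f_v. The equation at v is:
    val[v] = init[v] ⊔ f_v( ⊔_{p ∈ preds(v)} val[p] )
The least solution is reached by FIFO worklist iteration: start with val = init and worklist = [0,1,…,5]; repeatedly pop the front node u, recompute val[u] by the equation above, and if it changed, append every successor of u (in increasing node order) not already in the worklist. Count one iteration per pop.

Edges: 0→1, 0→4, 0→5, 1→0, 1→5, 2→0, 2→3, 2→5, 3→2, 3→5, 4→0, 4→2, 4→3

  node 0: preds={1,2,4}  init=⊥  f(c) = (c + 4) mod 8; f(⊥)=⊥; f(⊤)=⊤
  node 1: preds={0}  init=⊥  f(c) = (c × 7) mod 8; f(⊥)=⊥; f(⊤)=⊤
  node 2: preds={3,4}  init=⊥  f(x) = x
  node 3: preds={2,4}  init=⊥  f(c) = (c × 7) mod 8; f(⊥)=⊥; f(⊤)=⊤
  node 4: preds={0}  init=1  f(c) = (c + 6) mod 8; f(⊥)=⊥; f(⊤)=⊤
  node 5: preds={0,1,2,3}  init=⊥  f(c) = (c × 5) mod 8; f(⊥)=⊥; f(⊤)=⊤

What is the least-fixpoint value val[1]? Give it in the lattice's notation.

⊤

Trace (14 dequeues):
  [1] u=0 | in 1 | out 5 | prev ⊥ | push {}
  [2] u=1 | in 5 | out 3 | prev ⊥ | push {0}
  [3] u=2 | in 1 | out 1 | prev ⊥ | push {}
  [4] u=3 | in 1 | out 7 | prev ⊥ | push {2}
  [5] u=4 | in 5 | out ⊤ | prev 1 | push {3}
  [6] u=5 | in ⊤ | out ⊤ | prev ⊥ | push {}
  [7] u=0 | in ⊤ | out ⊤ | prev 5 | push {1,4,5}
  [8] u=2 | in ⊤ | out ⊤ | prev 1 | push {0}
  [9] u=3 | in ⊤ | out ⊤ | prev 7 | push {2}
  [10] u=1 | in ⊤ | out ⊤ | prev 3 | push {}
  [11] u=4 | in ⊤ | out ⊤ | ==
  [12] u=5 | in ⊤ | out ⊤ | ==
  [13] u=0 | in ⊤ | out ⊤ | ==
  [14] u=2 | in ⊤ | out ⊤ | ==

Converged values:
  [0] ⊤
  [1] ⊤
  [2] ⊤
  [3] ⊤
  [4] ⊤
  [5] ⊤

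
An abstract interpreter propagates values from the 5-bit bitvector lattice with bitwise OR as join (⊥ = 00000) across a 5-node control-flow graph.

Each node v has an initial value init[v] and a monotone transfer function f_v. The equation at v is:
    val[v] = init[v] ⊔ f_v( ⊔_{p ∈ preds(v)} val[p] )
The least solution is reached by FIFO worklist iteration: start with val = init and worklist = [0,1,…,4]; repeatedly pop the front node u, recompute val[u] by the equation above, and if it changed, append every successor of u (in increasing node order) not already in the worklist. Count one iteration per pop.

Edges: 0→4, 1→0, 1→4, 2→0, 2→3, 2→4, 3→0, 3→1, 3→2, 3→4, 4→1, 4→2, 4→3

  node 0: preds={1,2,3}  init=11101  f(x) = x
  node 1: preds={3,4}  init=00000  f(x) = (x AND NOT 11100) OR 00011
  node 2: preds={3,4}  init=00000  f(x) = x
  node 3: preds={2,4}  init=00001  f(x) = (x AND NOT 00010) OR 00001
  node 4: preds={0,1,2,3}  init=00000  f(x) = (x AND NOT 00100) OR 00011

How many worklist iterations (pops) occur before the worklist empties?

13

Iteration log — 13 steps:
  step 1. node 0  ⊔preds=00001  new=11101  stable
  step 2. node 1  ⊔preds=00001  new=00011  old=00000  +wl: 0
  step 3. node 2  ⊔preds=00001  new=00001  old=00000  +wl: 
  step 4. node 3  ⊔preds=00001  new=00001  stable
  step 5. node 4  ⊔preds=11111  new=11011  old=00000  +wl: 1,2,3
  step 6. node 0  ⊔preds=00011  new=11111  old=11101  +wl: 4
  step 7. node 1  ⊔preds=11011  new=00011  stable
  step 8. node 2  ⊔preds=11011  new=11011  old=00001  +wl: 0
  step 9. node 3  ⊔preds=11011  new=11001  old=00001  +wl: 1,2
  step 10. node 4  ⊔preds=11111  new=11011  stable
  step 11. node 0  ⊔preds=11011  new=11111  stable
  step 12. node 1  ⊔preds=11011  new=00011  stable
  step 13. node 2  ⊔preds=11011  new=11011  stable

Least fixpoint reached:
  node 0: 11111
  node 1: 00011
  node 2: 11011
  node 3: 11001
  node 4: 11011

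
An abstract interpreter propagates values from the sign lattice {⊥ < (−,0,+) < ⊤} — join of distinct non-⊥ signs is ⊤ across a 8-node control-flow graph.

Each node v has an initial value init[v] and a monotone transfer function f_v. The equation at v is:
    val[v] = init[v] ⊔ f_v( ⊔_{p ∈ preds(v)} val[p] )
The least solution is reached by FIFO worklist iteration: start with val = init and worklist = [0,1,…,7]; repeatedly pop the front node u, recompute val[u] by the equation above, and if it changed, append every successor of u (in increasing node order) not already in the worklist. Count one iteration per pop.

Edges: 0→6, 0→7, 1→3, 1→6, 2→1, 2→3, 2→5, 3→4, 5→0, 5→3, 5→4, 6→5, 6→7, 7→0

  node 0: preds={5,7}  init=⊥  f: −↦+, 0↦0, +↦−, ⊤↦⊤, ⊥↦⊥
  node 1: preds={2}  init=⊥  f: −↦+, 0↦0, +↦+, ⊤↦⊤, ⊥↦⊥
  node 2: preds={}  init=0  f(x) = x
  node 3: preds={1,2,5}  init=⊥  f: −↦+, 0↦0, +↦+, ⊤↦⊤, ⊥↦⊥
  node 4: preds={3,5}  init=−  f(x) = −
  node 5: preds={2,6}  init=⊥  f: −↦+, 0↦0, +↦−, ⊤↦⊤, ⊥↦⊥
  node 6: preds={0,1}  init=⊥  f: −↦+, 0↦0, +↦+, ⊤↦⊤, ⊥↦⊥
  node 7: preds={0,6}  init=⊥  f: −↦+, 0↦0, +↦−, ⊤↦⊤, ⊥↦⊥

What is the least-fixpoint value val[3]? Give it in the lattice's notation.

Worklist (14 pops):
  #1 pop 0: in=⊥ → ⊥ (no change)
  #2 pop 1: in=0 → 0 (was ⊥); enqueue []
  #3 pop 2: in=⊥ → 0 (no change)
  #4 pop 3: in=0 → 0 (was ⊥); enqueue []
  #5 pop 4: in=0 → − (no change)
  #6 pop 5: in=0 → 0 (was ⊥); enqueue [0,3,4]
  #7 pop 6: in=0 → 0 (was ⊥); enqueue [5]
  #8 pop 7: in=0 → 0 (was ⊥); enqueue []
  #9 pop 0: in=0 → 0 (was ⊥); enqueue [6,7]
  #10 pop 3: in=0 → 0 (no change)
  #11 pop 4: in=0 → − (no change)
  #12 pop 5: in=0 → 0 (no change)
  #13 pop 6: in=0 → 0 (no change)
  #14 pop 7: in=0 → 0 (no change)

Fixpoint:
  val[0] = 0
  val[1] = 0
  val[2] = 0
  val[3] = 0
  val[4] = −
  val[5] = 0
  val[6] = 0
  val[7] = 0

0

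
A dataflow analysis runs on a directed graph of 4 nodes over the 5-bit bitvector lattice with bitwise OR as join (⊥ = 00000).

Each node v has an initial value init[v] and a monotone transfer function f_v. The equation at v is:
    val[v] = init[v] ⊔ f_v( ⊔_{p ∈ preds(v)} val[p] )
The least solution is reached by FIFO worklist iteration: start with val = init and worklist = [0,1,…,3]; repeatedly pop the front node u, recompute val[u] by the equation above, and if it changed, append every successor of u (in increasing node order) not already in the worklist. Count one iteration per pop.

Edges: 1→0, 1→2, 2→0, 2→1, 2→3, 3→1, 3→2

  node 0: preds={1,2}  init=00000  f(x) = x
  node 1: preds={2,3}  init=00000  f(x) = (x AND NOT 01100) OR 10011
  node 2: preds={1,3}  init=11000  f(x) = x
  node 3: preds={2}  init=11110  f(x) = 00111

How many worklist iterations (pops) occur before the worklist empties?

Trace (7 dequeues):
  [1] u=0 | in 11000 | out 11000 | prev 00000 | push {}
  [2] u=1 | in 11110 | out 10011 | prev 00000 | push {0}
  [3] u=2 | in 11111 | out 11111 | prev 11000 | push {1}
  [4] u=3 | in 11111 | out 11111 | prev 11110 | push {2}
  [5] u=0 | in 11111 | out 11111 | prev 11000 | push {}
  [6] u=1 | in 11111 | out 10011 | ==
  [7] u=2 | in 11111 | out 11111 | ==

Converged values:
  [0] 11111
  [1] 10011
  [2] 11111
  [3] 11111

7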